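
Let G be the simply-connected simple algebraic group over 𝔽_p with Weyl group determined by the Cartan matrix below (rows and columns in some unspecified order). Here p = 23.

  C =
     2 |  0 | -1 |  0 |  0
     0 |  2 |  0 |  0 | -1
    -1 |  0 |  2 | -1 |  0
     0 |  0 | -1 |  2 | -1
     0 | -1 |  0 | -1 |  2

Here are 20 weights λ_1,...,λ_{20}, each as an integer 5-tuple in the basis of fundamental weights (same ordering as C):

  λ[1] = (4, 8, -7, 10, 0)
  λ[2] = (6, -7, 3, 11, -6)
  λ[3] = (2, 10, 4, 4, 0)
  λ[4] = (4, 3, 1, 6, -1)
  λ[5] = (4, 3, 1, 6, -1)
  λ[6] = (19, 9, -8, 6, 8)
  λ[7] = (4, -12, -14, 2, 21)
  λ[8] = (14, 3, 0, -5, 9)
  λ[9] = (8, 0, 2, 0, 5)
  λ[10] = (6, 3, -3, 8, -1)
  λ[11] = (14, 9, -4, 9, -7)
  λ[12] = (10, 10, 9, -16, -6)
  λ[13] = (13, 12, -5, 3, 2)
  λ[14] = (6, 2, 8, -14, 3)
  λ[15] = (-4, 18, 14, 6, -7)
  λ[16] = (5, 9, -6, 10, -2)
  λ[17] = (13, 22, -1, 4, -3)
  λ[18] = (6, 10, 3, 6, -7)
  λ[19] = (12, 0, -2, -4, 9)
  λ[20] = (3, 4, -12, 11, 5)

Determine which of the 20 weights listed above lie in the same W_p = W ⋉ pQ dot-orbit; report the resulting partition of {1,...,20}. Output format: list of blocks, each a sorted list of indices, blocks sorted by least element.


Dynkin diagram of C (from the 8 off-diagonal −1 entries): A_5.

λ_j+ρ reflected into Ā_23 (⟨·,θ^∨⟩≤23); 5-tuples as given:

    λ_1 → (1, 9, 5, 5, 1)
    λ_2 → (7, 5, 4, 1, 6)
    λ_3 → (1, 9, 5, 5, 1)
    λ_4 → (5, 4, 2, 7, 0)
    λ_5 → (5, 4, 2, 7, 0)
    λ_6 → (3, 6, 4, 0, 3)
    λ_7 → (1, 9, 5, 5, 1)
    λ_8 → (9, 1, 3, 1, 6)
    λ_9 → (9, 1, 3, 1, 6)
    λ_10 → (5, 4, 2, 7, 0)
    λ_11 → (9, 1, 3, 1, 6)
    λ_12 → (1, 9, 5, 5, 1)
    λ_13 → (3, 6, 4, 0, 3)
    λ_14 → (3, 6, 4, 0, 3)
    λ_15 → (9, 1, 3, 1, 6)
    λ_16 → (1, 9, 5, 5, 1)
    λ_17 → (0, 4, 3, 0, 2)
    λ_18 → (7, 5, 4, 1, 6)
    λ_19 → (9, 1, 3, 1, 6)
    λ_20 → (7, 5, 4, 1, 6)

Grouping the 20 weights by Ā_23-representative: 6 linkage classes.

[[1, 3, 7, 12, 16], [2, 18, 20], [4, 5, 10], [6, 13, 14], [8, 9, 11, 15, 19], [17]]


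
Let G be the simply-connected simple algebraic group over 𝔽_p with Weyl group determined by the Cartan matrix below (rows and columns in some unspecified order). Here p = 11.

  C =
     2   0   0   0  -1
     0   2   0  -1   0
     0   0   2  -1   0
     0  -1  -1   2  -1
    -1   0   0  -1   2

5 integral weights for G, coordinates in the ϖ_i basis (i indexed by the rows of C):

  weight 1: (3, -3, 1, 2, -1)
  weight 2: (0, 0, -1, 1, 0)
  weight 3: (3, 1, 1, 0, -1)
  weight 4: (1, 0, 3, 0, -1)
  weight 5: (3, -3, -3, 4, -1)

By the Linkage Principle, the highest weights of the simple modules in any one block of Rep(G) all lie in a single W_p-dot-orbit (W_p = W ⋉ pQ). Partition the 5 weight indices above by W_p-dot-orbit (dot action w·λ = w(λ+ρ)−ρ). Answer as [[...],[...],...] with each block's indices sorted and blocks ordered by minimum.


Dynkin diagram of C (from the 8 off-diagonal −1 entries): D_5.

W_11-reps of the 5 weights in Ā_11 (same 5-coord order as C):

  [1] (4, 2, 2, 1, 0);  [2] (1, 1, 0, 2, 1);  [3] (4, 2, 2, 1, 0);  [4] (2, 1, 4, 1, 0);  [5] (4, 2, 2, 1, 0)

Grouping the 5 weights by Ā_11-representative: 3 linkage classes.

[[1, 3, 5], [2], [4]]


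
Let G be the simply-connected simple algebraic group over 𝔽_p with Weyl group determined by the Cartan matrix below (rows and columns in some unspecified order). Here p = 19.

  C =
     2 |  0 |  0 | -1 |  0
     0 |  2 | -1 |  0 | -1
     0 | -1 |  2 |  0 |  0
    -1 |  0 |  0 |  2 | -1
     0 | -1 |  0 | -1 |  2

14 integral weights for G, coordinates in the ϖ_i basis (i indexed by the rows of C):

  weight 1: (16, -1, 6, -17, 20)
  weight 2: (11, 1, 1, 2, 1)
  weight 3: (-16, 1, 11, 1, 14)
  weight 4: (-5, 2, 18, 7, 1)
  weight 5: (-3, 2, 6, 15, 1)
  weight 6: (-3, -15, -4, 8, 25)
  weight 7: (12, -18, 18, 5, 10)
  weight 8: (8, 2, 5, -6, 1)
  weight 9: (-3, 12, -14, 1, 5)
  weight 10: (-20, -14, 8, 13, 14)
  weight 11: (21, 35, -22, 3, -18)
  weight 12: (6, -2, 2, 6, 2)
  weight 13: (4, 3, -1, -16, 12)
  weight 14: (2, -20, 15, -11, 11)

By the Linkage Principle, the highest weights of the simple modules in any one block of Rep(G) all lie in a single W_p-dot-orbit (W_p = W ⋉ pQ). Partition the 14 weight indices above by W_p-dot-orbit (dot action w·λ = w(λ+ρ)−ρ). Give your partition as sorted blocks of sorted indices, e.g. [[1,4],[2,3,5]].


Type A_5, rank 5, |W|=720; reorder rows/cols to standard.

W_19-reps of the 14 weights in Ā_19 (same 5-coord order as C):

  λ_1+ρ ↦ (7, 1, 2, 7, 2)
  λ_2+ρ ↦ (10, 2, 0, 3, 2)
  λ_3+ρ ↦ (10, 2, 0, 3, 2)
  λ_4+ρ ↦ (4, 0, 6, 2, 3)
  λ_5+ρ ↦ (7, 1, 2, 7, 2)
  λ_6+ρ ↦ (7, 1, 2, 7, 2)
  λ_7+ρ ↦ (0, 0, 11, 0, 6)
  λ_8+ρ ↦ (4, 0, 6, 2, 3)
  λ_9+ρ ↦ (0, 0, 11, 0, 6)
  λ_10+ρ ↦ (4, 0, 6, 2, 3)
  λ_11+ρ ↦ (10, 2, 0, 3, 2)
  λ_12+ρ ↦ (7, 1, 2, 7, 2)
  λ_13+ρ ↦ (10, 2, 0, 3, 2)
  λ_14+ρ ↦ (7, 1, 2, 7, 2)

Linkage partition of the 14 weights (4 classes, p=19):

[[1, 5, 6, 12, 14], [2, 3, 11, 13], [4, 8, 10], [7, 9]]


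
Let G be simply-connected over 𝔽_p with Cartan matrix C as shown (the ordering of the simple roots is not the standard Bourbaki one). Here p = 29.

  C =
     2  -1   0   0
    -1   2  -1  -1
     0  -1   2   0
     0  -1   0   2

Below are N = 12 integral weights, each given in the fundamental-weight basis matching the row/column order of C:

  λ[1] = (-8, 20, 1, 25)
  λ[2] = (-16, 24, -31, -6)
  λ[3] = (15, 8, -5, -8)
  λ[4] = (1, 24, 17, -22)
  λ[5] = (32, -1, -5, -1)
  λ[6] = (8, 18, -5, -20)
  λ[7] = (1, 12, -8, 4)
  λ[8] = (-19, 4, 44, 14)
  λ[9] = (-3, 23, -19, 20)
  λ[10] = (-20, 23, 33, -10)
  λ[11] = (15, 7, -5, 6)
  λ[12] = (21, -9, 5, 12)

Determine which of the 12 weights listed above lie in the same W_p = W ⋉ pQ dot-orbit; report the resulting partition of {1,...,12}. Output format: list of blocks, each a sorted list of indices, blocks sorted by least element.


C ↔ D_4 under row/col permutation; |W(D_4)| = 192.

Alcove-folded reps (p=29, 12 weights, presented ϖ-order):

  λ_1 → (2, 6, 7, 5)
  λ_2 → (5, 4, 0, 15)
  λ_3 → (14, 2, 2, 5)
  λ_4 → (14, 2, 2, 5)
  λ_5 → (25, 0, 4, 0)
  λ_6 → (5, 4, 0, 15)
  λ_7 → (2, 6, 7, 5)
  λ_8 → (2, 6, 7, 5)
  λ_9 → (14, 2, 2, 5)
  λ_10 → (5, 4, 0, 15)
  λ_11 → (14, 2, 2, 5)
  λ_12 → (14, 2, 2, 5)

The 12 indices split into 4 linkage classes (same alcove rep ⇔ same W_29-dot-orbit):

[[1, 7, 8], [2, 6, 10], [3, 4, 9, 11, 12], [5]]


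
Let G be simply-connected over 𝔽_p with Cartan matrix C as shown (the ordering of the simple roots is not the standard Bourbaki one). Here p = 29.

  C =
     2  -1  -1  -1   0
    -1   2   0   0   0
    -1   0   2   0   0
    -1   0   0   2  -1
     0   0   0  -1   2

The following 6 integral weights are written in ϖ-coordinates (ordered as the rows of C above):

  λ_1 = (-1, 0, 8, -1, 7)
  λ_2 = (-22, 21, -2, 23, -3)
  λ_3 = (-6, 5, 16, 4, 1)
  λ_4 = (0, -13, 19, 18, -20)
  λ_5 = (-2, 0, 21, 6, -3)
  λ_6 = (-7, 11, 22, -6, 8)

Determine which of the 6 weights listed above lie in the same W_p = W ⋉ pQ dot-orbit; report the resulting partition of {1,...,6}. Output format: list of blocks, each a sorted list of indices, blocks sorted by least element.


D_5 Cartan matrix, 5 simple roots permuted; ρ=(1,1,1,1,1).

λ_j+ρ reflected into Ā_29 (⟨·,θ^∨⟩≤29); 5-tuples as given:

    [1] (0, 1, 9, 0, 8)
    [2] (1, 0, 21, 0, 2)
    [3] (5, 1, 12, 0, 2)
    [4] (0, 1, 9, 0, 8)
    [5] (1, 0, 21, 0, 2)
    [6] (5, 1, 12, 0, 2)

These 6 weights hit 3 W_29-dot-orbits; sizes (2, 2, 2):

[[1, 4], [2, 5], [3, 6]]


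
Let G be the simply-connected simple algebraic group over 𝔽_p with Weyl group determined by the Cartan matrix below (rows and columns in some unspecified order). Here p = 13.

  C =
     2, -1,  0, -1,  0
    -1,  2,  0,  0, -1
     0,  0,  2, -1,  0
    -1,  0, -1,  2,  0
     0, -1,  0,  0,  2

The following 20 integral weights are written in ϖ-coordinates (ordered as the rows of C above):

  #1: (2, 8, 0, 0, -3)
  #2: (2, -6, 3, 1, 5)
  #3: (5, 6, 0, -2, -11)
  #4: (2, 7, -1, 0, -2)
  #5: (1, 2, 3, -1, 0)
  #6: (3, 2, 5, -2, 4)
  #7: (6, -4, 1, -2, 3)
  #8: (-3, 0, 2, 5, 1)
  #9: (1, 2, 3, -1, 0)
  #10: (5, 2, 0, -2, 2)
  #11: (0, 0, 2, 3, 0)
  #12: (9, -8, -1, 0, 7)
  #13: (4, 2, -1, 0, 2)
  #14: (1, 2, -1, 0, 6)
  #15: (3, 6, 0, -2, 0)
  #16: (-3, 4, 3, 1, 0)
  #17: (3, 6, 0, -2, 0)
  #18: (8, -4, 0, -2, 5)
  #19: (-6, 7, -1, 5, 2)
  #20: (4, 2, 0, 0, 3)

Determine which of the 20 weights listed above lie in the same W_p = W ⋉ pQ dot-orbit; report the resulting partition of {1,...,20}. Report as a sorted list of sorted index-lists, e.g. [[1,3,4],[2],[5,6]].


Dynkin diagram of C (from the 8 off-diagonal −1 entries): A_5.

Folding the 20 weights λ_j+ρ into Ā_13 (reps in the given 5-coord order):

  1: (3, 7, 0, 1, 1);  2: (2, 3, 4, 0, 1);  3: (2, 3, 0, 1, 7);  4: (3, 7, 0, 1, 1);  5: (2, 3, 4, 0, 1);  6: (3, 3, 1, 1, 1);  7: (3, 3, 1, 1, 1);  8: (1, 1, 3, 4, 1);  9: (2, 3, 4, 0, 1);  10: (5, 3, 0, 1, 3);  11: (1, 1, 3, 4, 1);  12: (3, 7, 0, 1, 1);  13: (5, 3, 0, 1, 3);  14: (2, 3, 0, 1, 7);  15: (3, 7, 0, 1, 1);  16: (2, 3, 4, 0, 1);  17: (3, 7, 0, 1, 1);  18: (5, 3, 0, 1, 3);  19: (5, 3, 0, 1, 3);  20: (5, 3, 0, 1, 3)

6 distinct reps among the 20 weights ⇒ 6 W_13-linkage classes:

[[1, 4, 12, 15, 17], [2, 5, 9, 16], [3, 14], [6, 7], [8, 11], [10, 13, 18, 19, 20]]


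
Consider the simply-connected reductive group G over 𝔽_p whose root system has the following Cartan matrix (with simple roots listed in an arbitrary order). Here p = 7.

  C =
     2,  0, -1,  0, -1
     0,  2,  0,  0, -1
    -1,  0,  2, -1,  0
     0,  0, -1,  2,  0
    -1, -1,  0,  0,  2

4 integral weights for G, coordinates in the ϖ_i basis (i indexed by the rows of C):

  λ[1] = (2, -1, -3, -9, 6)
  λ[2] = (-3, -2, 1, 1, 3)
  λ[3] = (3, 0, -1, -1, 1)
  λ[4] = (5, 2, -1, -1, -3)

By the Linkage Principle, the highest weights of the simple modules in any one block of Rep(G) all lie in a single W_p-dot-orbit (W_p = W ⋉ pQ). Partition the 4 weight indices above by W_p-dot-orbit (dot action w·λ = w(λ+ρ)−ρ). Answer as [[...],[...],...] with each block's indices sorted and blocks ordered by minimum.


Dynkin diagram of C (from the 8 off-diagonal −1 entries): A_5.

Alcove-folded reps (p=7, 4 weights, presented ϖ-order):

    1: (4, 1, 0, 0, 2)
    2: (2, 1, 0, 2, 1)
    3: (4, 1, 0, 0, 2)
    4: (4, 1, 0, 0, 2)

2 distinct reps among the 4 weights ⇒ 2 W_7-linkage classes:

[[1, 3, 4], [2]]


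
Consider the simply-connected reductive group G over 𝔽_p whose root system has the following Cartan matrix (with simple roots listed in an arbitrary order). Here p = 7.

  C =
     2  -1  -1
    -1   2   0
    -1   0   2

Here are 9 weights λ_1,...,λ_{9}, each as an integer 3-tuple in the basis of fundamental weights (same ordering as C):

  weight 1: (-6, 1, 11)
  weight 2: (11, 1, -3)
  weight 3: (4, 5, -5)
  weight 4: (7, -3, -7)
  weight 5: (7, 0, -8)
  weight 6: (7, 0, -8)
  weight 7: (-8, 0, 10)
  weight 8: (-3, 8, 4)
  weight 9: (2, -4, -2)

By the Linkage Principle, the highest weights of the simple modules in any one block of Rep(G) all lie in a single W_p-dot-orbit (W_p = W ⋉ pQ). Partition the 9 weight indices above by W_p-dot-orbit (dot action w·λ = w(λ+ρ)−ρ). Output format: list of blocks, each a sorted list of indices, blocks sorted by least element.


Type A_3, rank 3, |W|=24; reorder rows/cols to standard.

λ_j+ρ reflected into Ā_7 (⟨·,θ^∨⟩≤7); 3-tuples as given:

  λ_1 → (0, 2, 2);  λ_2 → (0, 2, 2);  λ_3 → (1, 2, 0);  λ_4 → (0, 1, 5);  λ_5 → (0, 1, 5);  λ_6 → (0, 1, 5);  λ_7 → (1, 2, 0);  λ_8 → (0, 2, 2);  λ_9 → (1, 2, 0)

3 distinct reps among the 9 weights ⇒ 3 W_7-linkage classes:

[[1, 2, 8], [3, 7, 9], [4, 5, 6]]


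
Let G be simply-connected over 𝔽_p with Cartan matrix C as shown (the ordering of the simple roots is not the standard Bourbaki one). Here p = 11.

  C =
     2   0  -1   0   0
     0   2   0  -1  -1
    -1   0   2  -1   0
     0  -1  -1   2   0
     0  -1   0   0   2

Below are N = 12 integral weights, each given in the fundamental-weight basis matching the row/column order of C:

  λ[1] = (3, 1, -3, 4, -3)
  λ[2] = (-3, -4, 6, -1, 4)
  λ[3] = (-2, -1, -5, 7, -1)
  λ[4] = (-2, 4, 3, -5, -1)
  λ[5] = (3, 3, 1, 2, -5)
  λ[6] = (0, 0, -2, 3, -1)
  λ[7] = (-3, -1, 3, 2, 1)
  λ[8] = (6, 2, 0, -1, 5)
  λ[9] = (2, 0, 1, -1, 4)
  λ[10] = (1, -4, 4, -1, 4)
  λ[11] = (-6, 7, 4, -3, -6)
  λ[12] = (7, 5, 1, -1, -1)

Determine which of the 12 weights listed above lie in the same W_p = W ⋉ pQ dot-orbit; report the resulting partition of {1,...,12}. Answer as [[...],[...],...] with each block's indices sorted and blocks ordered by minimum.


A_5 Cartan matrix, 5 simple roots permuted; ρ=(1,1,1,1,1).

Folding the 12 weights λ_j+ρ into Ā_11 (reps in the given 5-coord order):

    [1] (2, 0, 2, 3, 2)
    [2] (2, 0, 2, 3, 2)
    [3] (4, 0, 1, 3, 0)
    [4] (0, 1, 1, 3, 0)
    [5] (2, 0, 2, 3, 2)
    [6] (0, 1, 1, 3, 0)
    [7] (2, 0, 2, 3, 2)
    [8] (1, 3, 1, 0, 0)
    [9] (3, 1, 2, 0, 5)
    [10] (2, 0, 2, 3, 2)
    [11] (3, 1, 2, 0, 5)
    [12] (3, 1, 2, 0, 5)

5 distinct reps among the 12 weights ⇒ 5 W_11-linkage classes:

[[1, 2, 5, 7, 10], [3], [4, 6], [8], [9, 11, 12]]


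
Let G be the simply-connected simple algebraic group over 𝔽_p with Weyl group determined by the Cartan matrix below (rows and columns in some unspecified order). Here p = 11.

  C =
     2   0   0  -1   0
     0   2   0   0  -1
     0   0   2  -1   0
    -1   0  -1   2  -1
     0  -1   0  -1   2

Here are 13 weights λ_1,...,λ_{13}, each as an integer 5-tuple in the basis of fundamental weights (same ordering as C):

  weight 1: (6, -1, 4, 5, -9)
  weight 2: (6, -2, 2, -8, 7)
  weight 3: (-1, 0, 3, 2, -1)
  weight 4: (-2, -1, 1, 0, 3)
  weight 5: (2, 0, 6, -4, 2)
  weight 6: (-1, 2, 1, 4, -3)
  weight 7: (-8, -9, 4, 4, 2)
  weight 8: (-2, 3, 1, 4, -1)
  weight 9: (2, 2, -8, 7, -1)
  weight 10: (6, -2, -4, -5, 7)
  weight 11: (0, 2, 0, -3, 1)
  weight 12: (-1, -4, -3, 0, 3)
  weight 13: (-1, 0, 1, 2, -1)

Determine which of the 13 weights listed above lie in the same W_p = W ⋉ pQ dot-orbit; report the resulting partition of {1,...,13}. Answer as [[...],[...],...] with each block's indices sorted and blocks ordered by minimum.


Type D_5, rank 5, |W|=1920; reorder rows/cols to standard.

W_11-reps of the 13 weights in Ā_11 (same 5-coord order as C):

  λ_1 → (0, 1, 2, 3, 0) · λ_2 → (0, 1, 4, 3, 0) · λ_3 → (0, 1, 4, 3, 0) · λ_4 → (1, 0, 2, 0, 4) · λ_5 → (0, 1, 4, 3, 0) · λ_6 → (0, 1, 2, 3, 0) · λ_7 → (0, 1, 2, 3, 0) · λ_8 → (1, 0, 2, 0, 4) · λ_9 → (0, 1, 4, 3, 0) · λ_10 → (0, 1, 4, 3, 0) · λ_11 → (1, 3, 1, 0, 0) · λ_12 → (1, 3, 1, 0, 0) · λ_13 → (0, 1, 2, 3, 0)

Linkage partition of the 13 weights (4 classes, p=11):

[[1, 6, 7, 13], [2, 3, 5, 9, 10], [4, 8], [11, 12]]


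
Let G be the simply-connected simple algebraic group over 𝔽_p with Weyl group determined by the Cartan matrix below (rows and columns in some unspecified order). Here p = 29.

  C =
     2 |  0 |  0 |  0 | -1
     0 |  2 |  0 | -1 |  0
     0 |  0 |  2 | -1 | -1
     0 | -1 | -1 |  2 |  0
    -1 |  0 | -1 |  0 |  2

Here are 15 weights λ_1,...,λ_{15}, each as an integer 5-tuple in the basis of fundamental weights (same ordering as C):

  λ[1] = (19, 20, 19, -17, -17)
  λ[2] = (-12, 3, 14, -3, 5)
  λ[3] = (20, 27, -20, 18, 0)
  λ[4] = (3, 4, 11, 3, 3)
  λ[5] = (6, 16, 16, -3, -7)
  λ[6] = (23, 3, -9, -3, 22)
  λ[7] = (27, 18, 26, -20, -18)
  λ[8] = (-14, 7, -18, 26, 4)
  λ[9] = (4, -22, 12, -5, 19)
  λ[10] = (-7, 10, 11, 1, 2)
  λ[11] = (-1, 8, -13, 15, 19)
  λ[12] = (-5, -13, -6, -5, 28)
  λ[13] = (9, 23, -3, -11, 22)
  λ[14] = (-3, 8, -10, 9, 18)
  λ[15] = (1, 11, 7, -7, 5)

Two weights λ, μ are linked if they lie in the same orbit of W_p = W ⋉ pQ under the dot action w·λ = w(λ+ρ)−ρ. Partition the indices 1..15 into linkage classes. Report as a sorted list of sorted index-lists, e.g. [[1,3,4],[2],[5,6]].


A_5 Cartan matrix, 5 simple roots permuted; ρ=(1,1,1,1,1).

Alcove-folded reps (p=29, 15 weights, presented ϖ-order):

  λ_1 → (4, 5, 12, 4, 4);  λ_2 → (6, 2, 8, 2, 5);  λ_3 → (18, 7, 1, 0, 0);  λ_4 → (4, 5, 12, 4, 4);  λ_5 → (3, 11, 9, 2, 3);  λ_6 → (6, 2, 8, 2, 5);  λ_7 → (2, 9, 9, 1, 8);  λ_8 → (6, 2, 8, 2, 5);  λ_9 → (4, 5, 12, 4, 4);  λ_10 → (3, 11, 9, 2, 3);  λ_11 → (4, 5, 12, 4, 4);  λ_12 → (4, 5, 12, 4, 4);  λ_13 → (6, 2, 8, 2, 5);  λ_14 → (2, 9, 9, 1, 8);  λ_15 → (2, 6, 2, 6, 6)

These 15 weights hit 6 W_29-dot-orbits; sizes (5, 4, 1, 2, 2, 1):

[[1, 4, 9, 11, 12], [2, 6, 8, 13], [3], [5, 10], [7, 14], [15]]


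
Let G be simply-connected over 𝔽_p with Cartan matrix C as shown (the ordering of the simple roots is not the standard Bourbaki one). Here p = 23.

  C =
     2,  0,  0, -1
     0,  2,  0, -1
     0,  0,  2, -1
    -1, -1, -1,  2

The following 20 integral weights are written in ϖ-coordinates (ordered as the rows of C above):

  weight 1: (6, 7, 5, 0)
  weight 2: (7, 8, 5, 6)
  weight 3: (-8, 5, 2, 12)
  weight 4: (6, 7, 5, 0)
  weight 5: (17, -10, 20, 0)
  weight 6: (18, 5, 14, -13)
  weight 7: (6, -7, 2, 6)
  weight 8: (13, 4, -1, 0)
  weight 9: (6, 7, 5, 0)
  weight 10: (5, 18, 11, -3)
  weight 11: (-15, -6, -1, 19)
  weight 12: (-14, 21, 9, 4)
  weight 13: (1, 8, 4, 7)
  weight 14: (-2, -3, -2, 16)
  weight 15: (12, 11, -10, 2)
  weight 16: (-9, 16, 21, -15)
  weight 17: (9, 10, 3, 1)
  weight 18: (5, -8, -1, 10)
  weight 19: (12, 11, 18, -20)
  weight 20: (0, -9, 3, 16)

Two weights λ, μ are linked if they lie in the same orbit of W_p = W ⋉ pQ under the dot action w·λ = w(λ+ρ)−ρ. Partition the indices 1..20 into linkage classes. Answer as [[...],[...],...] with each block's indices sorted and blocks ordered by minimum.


D_4 Cartan matrix, 4 simple roots permuted; ρ=(1,1,1,1).

λ_j+ρ reflected into Ā_23 (⟨·,θ^∨⟩≤23); 4-tuples as given:

  λ_1 → (7, 8, 6, 1)
  λ_2 → (1, 2, 1, 6)
  λ_3 → (7, 6, 3, 1)
  λ_4 → (7, 8, 6, 1)
  λ_5 → (1, 8, 4, 1)
  λ_6 → (7, 6, 3, 1)
  λ_7 → (7, 6, 3, 1)
  λ_8 → (14, 5, 0, 1)
  λ_9 → (7, 8, 6, 1)
  λ_10 → (6, 7, 0, 4)
  λ_11 → (14, 5, 0, 1)
  λ_12 → (1, 8, 4, 1)
  λ_13 → (1, 8, 4, 1)
  λ_14 → (1, 2, 1, 6)
  λ_15 → (7, 6, 3, 1)
  λ_16 → (14, 5, 0, 1)
  λ_17 → (6, 7, 0, 4)
  λ_18 → (6, 7, 0, 4)
  λ_19 → (6, 7, 0, 4)
  λ_20 → (1, 8, 4, 1)

Grouping the 20 weights by Ā_23-representative: 6 linkage classes.

[[1, 4, 9], [2, 14], [3, 6, 7, 15], [5, 12, 13, 20], [8, 11, 16], [10, 17, 18, 19]]


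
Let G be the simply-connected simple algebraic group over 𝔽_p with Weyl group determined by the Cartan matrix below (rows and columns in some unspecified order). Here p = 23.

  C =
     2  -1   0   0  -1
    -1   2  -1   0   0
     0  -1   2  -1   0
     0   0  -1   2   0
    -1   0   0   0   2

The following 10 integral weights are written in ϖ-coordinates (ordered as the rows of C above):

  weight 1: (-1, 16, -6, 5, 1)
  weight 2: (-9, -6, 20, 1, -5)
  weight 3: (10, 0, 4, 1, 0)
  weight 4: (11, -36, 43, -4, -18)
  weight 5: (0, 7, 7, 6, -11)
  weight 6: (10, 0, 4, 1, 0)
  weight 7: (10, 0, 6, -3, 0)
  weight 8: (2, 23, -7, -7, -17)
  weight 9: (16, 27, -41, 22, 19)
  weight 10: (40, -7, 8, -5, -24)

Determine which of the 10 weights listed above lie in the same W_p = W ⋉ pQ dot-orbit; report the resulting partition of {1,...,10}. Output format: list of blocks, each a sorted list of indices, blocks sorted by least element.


Dynkin diagram of C (from the 8 off-diagonal −1 entries): A_5.

Folding the 10 weights λ_j+ρ into Ā_23 (reps in the given 5-coord order):

  λ_1 → (0, 12, 5, 1, 2)
  λ_2 → (8, 4, 4, 2, 5)
  λ_3 → (11, 1, 5, 2, 1)
  λ_4 → (0, 12, 5, 1, 2)
  λ_5 → (8, 1, 7, 6, 0)
  λ_6 → (11, 1, 5, 2, 1)
  λ_7 → (11, 1, 5, 2, 1)
  λ_8 → (11, 1, 5, 2, 1)
  λ_9 → (0, 12, 5, 1, 2)
  λ_10 → (0, 12, 5, 1, 2)

Partition of {1..10} into 4 W_23-dot-orbits:

[[1, 4, 9, 10], [2], [3, 6, 7, 8], [5]]


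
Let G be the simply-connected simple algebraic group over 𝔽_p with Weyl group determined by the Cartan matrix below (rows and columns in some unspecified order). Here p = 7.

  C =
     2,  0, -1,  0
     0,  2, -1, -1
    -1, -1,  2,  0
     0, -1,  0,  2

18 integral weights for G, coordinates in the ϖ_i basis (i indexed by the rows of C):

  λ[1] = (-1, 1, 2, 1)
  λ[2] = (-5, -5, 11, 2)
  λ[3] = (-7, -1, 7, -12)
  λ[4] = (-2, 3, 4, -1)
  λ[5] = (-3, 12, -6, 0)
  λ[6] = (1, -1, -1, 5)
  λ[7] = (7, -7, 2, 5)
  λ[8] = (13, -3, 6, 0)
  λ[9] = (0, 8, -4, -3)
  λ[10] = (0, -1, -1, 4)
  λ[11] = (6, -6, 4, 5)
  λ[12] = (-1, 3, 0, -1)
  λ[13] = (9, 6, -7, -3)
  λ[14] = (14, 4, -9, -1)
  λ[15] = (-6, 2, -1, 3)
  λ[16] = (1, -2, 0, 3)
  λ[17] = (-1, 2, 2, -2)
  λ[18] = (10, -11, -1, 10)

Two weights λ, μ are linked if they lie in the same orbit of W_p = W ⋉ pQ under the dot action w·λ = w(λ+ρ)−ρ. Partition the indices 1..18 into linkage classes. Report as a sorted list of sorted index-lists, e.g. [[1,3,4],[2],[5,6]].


C ↔ A_4 under row/col permutation; |W(A_4)| = 120.

Each λ_j+ρ reduced to Ā_7; 4-tuples below use C's row order:

    λ_1+ρ ↦ (0, 2, 3, 2)
    λ_2+ρ ↦ (1, 1, 2, 3)
    λ_3+ρ ↦ (0, 2, 3, 1)
    λ_4+ρ ↦ (0, 2, 3, 1)
    λ_5+ρ ↦ (1, 0, 0, 5)
    λ_6+ρ ↦ (1, 0, 0, 5)
    λ_7+ρ ↦ (1, 1, 2, 3)
    λ_8+ρ ↦ (1, 0, 0, 5)
    λ_9+ρ ↦ (0, 4, 1, 0)
    λ_10+ρ ↦ (1, 0, 0, 5)
    λ_11+ρ ↦ (1, 0, 0, 5)
    λ_12+ρ ↦ (0, 4, 1, 0)
    λ_13+ρ ↦ (0, 2, 3, 1)
    λ_14+ρ ↦ (0, 4, 1, 0)
    λ_15+ρ ↦ (0, 2, 3, 2)
    λ_16+ρ ↦ (2, 1, 0, 3)
    λ_17+ρ ↦ (0, 2, 3, 1)
    λ_18+ρ ↦ (1, 1, 2, 3)

Grouping the 18 weights by Ā_7-representative: 6 linkage classes.

[[1, 15], [2, 7, 18], [3, 4, 13, 17], [5, 6, 8, 10, 11], [9, 12, 14], [16]]


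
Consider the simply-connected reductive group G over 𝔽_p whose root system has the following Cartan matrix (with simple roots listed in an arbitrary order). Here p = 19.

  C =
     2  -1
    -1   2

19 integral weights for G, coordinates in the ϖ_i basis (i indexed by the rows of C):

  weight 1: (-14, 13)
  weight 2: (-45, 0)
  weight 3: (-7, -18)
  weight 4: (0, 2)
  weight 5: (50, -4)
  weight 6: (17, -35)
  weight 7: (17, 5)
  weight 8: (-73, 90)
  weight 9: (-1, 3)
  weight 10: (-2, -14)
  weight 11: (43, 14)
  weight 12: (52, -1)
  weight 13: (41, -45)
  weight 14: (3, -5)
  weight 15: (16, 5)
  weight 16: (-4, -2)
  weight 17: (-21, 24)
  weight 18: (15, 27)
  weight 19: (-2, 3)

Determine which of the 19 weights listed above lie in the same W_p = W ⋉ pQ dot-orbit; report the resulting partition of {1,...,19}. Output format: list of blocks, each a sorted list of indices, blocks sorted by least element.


A_2 Cartan matrix, 2 simple roots permuted; ρ=(1,1).

Folding the 19 weights λ_j+ρ into Ā_19 (reps in the given 2-coord order):

    λ_1+ρ ↦ (13, 1)
    λ_2+ρ ↦ (13, 1)
    λ_3+ρ ↦ (13, 2)
    λ_4+ρ ↦ (1, 3)
    λ_5+ρ ↦ (3, 6)
    λ_6+ρ ↦ (1, 3)
    λ_7+ρ ↦ (13, 1)
    λ_8+ρ ↦ (0, 4)
    λ_9+ρ ↦ (0, 4)
    λ_10+ρ ↦ (13, 1)
    λ_11+ρ ↦ (13, 2)
    λ_12+ρ ↦ (0, 4)
    λ_13+ρ ↦ (13, 2)
    λ_14+ρ ↦ (0, 4)
    λ_15+ρ ↦ (13, 2)
    λ_16+ρ ↦ (1, 3)
    λ_17+ρ ↦ (13, 1)
    λ_18+ρ ↦ (3, 6)
    λ_19+ρ ↦ (1, 3)

Linkage partition of the 19 weights (5 classes, p=19):

[[1, 2, 7, 10, 17], [3, 11, 13, 15], [4, 6, 16, 19], [5, 18], [8, 9, 12, 14]]


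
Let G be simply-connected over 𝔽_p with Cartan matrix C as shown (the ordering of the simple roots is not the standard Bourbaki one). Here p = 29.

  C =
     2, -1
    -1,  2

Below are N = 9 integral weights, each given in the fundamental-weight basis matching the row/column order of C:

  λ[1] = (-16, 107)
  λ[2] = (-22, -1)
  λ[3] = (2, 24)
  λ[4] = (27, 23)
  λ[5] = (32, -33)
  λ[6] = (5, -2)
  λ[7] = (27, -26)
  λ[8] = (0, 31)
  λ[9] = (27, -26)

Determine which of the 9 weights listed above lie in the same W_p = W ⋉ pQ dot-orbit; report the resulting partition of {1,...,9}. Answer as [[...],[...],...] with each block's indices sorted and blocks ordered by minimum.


C ↔ A_2 under row/col permutation; |W(A_2)| = 6.

Each λ_j+ρ reduced to Ā_29; 2-tuples below use C's row order:

  λ_1 → (15, 6);  λ_2 → (0, 21);  λ_3 → (3, 25);  λ_4 → (5, 1);  λ_5 → (3, 25);  λ_6 → (5, 1);  λ_7 → (3, 25);  λ_8 → (3, 25);  λ_9 → (3, 25)

Grouping the 9 weights by Ā_29-representative: 4 linkage classes.

[[1], [2], [3, 5, 7, 8, 9], [4, 6]]


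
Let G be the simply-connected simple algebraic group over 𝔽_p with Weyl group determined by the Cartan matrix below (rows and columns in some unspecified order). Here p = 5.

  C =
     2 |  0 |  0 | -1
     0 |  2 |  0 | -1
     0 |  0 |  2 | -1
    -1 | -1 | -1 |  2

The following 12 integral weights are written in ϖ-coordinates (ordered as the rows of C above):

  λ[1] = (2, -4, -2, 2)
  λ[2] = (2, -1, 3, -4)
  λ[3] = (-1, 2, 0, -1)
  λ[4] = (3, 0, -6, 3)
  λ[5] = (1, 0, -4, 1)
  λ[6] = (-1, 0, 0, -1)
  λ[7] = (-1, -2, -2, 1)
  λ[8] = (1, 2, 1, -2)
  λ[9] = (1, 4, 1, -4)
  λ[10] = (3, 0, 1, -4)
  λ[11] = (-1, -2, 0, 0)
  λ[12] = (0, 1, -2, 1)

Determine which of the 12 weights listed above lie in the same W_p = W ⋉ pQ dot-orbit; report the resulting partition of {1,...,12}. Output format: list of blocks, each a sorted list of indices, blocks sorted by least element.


C ↔ D_4 under row/col permutation; |W(D_4)| = 192.

Folding the 12 weights λ_j+ρ into Ā_5 (reps in the given 4-coord order):

  λ_1+ρ ↦ (2, 2, 0, 0);  λ_2+ρ ↦ (0, 3, 1, 0);  λ_3+ρ ↦ (0, 3, 1, 0);  λ_4+ρ ↦ (0, 3, 1, 0);  λ_5+ρ ↦ (1, 0, 2, 1);  λ_6+ρ ↦ (0, 1, 1, 0);  λ_7+ρ ↦ (0, 1, 1, 0);  λ_8+ρ ↦ (1, 2, 1, 0);  λ_9+ρ ↦ (1, 2, 1, 0);  λ_10+ρ ↦ (1, 2, 1, 0);  λ_11+ρ ↦ (0, 1, 1, 0);  λ_12+ρ ↦ (1, 2, 1, 0)

Grouping the 12 weights by Ā_5-representative: 5 linkage classes.

[[1], [2, 3, 4], [5], [6, 7, 11], [8, 9, 10, 12]]


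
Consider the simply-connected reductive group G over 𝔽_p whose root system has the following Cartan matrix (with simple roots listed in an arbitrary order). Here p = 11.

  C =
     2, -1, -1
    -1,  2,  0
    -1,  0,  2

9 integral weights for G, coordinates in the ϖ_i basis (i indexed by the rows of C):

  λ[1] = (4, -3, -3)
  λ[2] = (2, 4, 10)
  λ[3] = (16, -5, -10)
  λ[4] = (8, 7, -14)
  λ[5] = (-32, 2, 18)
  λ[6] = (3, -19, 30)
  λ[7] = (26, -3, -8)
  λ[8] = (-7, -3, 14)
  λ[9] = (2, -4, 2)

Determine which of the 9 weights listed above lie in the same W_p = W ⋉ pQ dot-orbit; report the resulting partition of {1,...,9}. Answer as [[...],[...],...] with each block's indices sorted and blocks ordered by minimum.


Root system A_3: the 3×3 matrix C matches after relabeling.

λ_j+ρ reflected into Ā_11 (⟨·,θ^∨⟩≤11); 3-tuples as given:

  1: (1, 2, 2)
  2: (0, 3, 3)
  3: (2, 2, 3)
  4: (2, 2, 3)
  5: (1, 2, 2)
  6: (2, 2, 3)
  7: (2, 2, 3)
  8: (2, 2, 3)
  9: (0, 3, 3)

The 9 indices split into 3 linkage classes (same alcove rep ⇔ same W_11-dot-orbit):

[[1, 5], [2, 9], [3, 4, 6, 7, 8]]


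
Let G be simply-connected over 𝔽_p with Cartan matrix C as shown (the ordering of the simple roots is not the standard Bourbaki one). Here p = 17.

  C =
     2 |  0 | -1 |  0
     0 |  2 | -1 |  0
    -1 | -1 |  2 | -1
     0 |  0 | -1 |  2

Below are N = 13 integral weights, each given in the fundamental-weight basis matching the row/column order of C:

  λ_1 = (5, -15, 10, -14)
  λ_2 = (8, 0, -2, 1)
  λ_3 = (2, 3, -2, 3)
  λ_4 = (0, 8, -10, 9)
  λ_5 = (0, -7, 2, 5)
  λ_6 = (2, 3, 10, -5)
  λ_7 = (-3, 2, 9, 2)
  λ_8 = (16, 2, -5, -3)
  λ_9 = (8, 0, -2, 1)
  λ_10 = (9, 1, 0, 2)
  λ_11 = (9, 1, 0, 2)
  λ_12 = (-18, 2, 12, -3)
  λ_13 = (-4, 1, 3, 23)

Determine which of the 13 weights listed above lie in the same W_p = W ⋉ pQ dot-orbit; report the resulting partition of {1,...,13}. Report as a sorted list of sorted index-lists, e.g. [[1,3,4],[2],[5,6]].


Cartan matrix: type D_4 (|W|=192); un-permuting the 4 rows.

Ā_17 reps of the 13 weights (D_4, coords as presented):

    1: (10, 2, 1, 3)
    2: (8, 0, 1, 1)
    3: (2, 3, 1, 3)
    4: (8, 0, 1, 1)
    5: (2, 3, 1, 3)
    6: (2, 3, 1, 3)
    7: (2, 3, 1, 3)
    8: (10, 2, 1, 3)
    9: (8, 0, 1, 1)
    10: (10, 2, 1, 3)
    11: (10, 2, 1, 3)
    12: (10, 2, 1, 3)
    13: (2, 3, 1, 3)

The 13 indices split into 3 linkage classes (same alcove rep ⇔ same W_17-dot-orbit):

[[1, 8, 10, 11, 12], [2, 4, 9], [3, 5, 6, 7, 13]]


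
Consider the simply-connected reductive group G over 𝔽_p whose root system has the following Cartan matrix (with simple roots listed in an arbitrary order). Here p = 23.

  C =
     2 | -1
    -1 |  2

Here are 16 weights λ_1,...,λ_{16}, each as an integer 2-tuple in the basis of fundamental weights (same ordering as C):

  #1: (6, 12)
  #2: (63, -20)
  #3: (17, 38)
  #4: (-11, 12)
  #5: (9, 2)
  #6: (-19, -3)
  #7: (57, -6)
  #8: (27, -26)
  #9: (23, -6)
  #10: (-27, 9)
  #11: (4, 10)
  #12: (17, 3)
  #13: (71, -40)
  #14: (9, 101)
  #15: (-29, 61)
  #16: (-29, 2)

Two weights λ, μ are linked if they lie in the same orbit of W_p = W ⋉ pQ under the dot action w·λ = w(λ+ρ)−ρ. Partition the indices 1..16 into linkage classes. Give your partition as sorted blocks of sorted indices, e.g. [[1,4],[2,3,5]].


Type A_2, rank 2, |W|=6; reorder rows/cols to standard.

λ_j+ρ reflected into Ā_23 (⟨·,θ^∨⟩≤23); 2-tuples as given:

  λ_1+ρ ↦ (7, 13);  λ_2+ρ ↦ (18, 4);  λ_3+ρ ↦ (5, 11);  λ_4+ρ ↦ (10, 3);  λ_5+ρ ↦ (10, 3);  λ_6+ρ ↦ (2, 18);  λ_7+ρ ↦ (5, 11);  λ_8+ρ ↦ (2, 18);  λ_9+ρ ↦ (18, 4);  λ_10+ρ ↦ (7, 13);  λ_11+ρ ↦ (5, 11);  λ_12+ρ ↦ (18, 4);  λ_13+ρ ↦ (7, 13);  λ_14+ρ ↦ (10, 3);  λ_15+ρ ↦ (5, 11);  λ_16+ρ ↦ (2, 18)

5 distinct reps among the 16 weights ⇒ 5 W_23-linkage classes:

[[1, 10, 13], [2, 9, 12], [3, 7, 11, 15], [4, 5, 14], [6, 8, 16]]


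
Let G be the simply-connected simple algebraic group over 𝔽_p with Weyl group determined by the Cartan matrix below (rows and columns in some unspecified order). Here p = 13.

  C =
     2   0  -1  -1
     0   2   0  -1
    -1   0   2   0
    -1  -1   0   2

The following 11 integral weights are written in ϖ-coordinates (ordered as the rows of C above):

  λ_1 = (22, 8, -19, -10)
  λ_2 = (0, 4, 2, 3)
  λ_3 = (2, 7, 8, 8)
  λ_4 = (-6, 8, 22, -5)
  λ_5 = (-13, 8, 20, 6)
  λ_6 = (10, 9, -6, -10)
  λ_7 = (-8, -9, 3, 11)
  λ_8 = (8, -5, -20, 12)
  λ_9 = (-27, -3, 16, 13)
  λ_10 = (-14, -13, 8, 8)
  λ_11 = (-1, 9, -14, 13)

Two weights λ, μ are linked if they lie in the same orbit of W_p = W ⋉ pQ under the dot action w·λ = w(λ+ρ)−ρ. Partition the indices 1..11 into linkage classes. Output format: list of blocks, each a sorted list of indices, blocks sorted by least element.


A_4 Cartan matrix, 4 simple roots permuted; ρ=(1,1,1,1).

λ_j+ρ reflected into Ā_13 (⟨·,θ^∨⟩≤13); 4-tuples as given:

  1: (1, 5, 3, 4) · 2: (1, 5, 3, 4) · 3: (1, 5, 3, 3) · 4: (1, 5, 3, 4) · 5: (1, 5, 3, 3) · 6: (3, 1, 2, 6) · 7: (1, 5, 3, 3) · 8: (4, 1, 0, 5) · 9: (1, 1, 3, 0) · 10: (4, 1, 0, 5) · 11: (2, 0, 10, 0)

Linkage partition of the 11 weights (6 classes, p=13):

[[1, 2, 4], [3, 5, 7], [6], [8, 10], [9], [11]]


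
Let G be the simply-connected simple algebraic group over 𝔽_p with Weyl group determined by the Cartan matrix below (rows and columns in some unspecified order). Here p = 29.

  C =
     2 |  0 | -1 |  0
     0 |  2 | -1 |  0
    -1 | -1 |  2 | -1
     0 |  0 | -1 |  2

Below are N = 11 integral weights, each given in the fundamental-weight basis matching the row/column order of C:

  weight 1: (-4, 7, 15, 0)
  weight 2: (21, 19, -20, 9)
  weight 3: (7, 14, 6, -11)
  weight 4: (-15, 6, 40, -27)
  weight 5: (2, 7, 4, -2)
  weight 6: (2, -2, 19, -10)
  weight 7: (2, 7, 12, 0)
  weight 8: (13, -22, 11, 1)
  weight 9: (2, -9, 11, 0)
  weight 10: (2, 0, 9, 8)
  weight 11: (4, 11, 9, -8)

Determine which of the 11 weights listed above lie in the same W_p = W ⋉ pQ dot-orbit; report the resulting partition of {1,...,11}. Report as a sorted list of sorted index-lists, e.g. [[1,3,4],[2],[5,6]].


Dynkin diagram of C (from the 6 off-diagonal −1 entries): D_4.

Folding the 11 weights λ_j+ρ into Ā_29 (reps in the given 4-coord order):

    λ_1+ρ ↦ (3, 8, 4, 1)
    λ_2+ρ ↦ (3, 1, 6, 9)
    λ_3+ρ ↦ (5, 12, 2, 7)
    λ_4+ρ ↦ (5, 12, 2, 7)
    λ_5+ρ ↦ (3, 8, 4, 1)
    λ_6+ρ ↦ (3, 1, 6, 9)
    λ_7+ρ ↦ (3, 8, 4, 1)
    λ_8+ρ ↦ (5, 12, 2, 7)
    λ_9+ρ ↦ (3, 8, 4, 1)
    λ_10+ρ ↦ (3, 1, 6, 9)
    λ_11+ρ ↦ (5, 12, 2, 7)

Grouping the 11 weights by Ā_29-representative: 3 linkage classes.

[[1, 5, 7, 9], [2, 6, 10], [3, 4, 8, 11]]


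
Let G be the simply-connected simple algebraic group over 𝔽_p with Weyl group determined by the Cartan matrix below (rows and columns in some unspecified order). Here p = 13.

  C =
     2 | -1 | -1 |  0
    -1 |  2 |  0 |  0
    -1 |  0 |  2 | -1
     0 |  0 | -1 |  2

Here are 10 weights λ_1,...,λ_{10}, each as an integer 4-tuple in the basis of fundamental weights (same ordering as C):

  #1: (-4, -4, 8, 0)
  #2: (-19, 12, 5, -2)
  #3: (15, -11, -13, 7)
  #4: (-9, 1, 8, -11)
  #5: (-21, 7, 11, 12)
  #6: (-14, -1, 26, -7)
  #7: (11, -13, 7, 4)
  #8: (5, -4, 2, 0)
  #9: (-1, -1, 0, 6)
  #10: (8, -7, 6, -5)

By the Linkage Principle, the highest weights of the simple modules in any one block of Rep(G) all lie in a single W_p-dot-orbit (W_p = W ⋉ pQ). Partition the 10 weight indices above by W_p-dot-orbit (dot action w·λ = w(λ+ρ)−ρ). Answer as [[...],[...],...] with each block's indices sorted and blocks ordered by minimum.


Root system A_4: the 4×4 matrix C matches after relabeling.

Alcove-folded reps (p=13, 10 weights, presented ϖ-order):

    [1] (3, 3, 3, 1)
    [2] (0, 0, 1, 7)
    [3] (6, 1, 2, 1)
    [4] (6, 1, 2, 1)
    [5] (0, 0, 1, 7)
    [6] (0, 0, 1, 7)
    [7] (0, 0, 1, 7)
    [8] (3, 3, 3, 1)
    [9] (0, 0, 1, 7)
    [10] (3, 3, 3, 1)

These 10 weights hit 3 W_13-dot-orbits; sizes (3, 5, 2):

[[1, 8, 10], [2, 5, 6, 7, 9], [3, 4]]


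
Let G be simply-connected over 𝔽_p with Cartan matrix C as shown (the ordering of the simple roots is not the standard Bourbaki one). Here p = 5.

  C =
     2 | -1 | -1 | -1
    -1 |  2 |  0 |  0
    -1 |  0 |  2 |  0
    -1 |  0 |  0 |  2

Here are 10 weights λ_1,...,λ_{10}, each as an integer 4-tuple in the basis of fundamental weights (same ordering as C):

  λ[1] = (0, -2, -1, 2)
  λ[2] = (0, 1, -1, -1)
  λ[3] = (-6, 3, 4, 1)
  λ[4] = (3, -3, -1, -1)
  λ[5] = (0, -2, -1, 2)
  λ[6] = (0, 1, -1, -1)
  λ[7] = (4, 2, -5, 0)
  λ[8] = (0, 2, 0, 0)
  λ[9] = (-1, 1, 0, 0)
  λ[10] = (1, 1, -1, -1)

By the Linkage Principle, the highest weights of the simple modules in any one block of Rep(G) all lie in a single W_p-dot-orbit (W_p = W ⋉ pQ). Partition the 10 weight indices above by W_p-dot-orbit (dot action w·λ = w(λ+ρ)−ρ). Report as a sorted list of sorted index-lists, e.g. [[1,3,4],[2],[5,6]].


C ↔ D_4 under row/col permutation; |W(D_4)| = 192.

W_5-reps of the 10 weights in Ā_5 (same 4-coord order as C):

  [1] (0, 1, 0, 3);  [2] (1, 2, 0, 0);  [3] (0, 1, 0, 3);  [4] (1, 2, 0, 0);  [5] (0, 1, 0, 3);  [6] (1, 2, 0, 0);  [7] (0, 1, 0, 3);  [8] (1, 2, 0, 0);  [9] (0, 2, 1, 1);  [10] (1, 2, 0, 0)

3 distinct reps among the 10 weights ⇒ 3 W_5-linkage classes:

[[1, 3, 5, 7], [2, 4, 6, 8, 10], [9]]


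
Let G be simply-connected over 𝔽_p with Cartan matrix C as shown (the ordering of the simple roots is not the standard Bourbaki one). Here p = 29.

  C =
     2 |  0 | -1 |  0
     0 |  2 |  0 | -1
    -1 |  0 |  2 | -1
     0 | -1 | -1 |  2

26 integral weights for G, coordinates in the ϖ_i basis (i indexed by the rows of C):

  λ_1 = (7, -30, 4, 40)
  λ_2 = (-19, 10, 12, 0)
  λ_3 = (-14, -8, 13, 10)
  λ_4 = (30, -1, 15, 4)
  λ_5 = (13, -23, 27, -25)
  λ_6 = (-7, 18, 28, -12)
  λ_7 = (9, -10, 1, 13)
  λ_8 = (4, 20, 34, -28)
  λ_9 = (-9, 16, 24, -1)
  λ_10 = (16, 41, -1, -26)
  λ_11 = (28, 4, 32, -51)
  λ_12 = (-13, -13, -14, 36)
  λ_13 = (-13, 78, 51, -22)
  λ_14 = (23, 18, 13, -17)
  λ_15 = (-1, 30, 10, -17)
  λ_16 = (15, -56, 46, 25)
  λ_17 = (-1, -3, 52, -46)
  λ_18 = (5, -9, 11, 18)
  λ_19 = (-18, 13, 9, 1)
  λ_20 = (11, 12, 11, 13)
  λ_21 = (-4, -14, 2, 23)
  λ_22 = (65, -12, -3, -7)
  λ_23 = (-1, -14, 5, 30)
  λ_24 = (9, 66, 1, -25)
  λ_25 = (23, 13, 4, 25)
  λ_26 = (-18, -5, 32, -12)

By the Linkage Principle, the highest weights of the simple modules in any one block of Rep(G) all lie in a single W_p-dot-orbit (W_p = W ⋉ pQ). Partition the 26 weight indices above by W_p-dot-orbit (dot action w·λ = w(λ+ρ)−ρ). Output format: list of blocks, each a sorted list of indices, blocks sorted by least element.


Root system A_4: the 4×4 matrix C matches after relabeling.

Alcove-folded reps (p=29, 26 weights, presented ϖ-order):

  λ_1+ρ ↦ (5, 4, 12, 0);  λ_2+ρ ↦ (13, 7, 1, 4);  λ_3+ρ ↦ (13, 7, 1, 4);  λ_4+ρ ↦ (6, 5, 2, 16);  λ_5+ρ ↦ (13, 7, 1, 4);  λ_6+ρ ↦ (2, 0, 10, 11);  λ_7+ρ ↦ (10, 9, 2, 5);  λ_8+ρ ↦ (6, 5, 2, 16);  λ_9+ρ ↦ (5, 4, 12, 0);  λ_10+ρ ↦ (5, 4, 12, 0);  λ_11+ρ ↦ (5, 4, 12, 0);  λ_12+ρ ↦ (5, 4, 12, 0);  λ_13+ρ ↦ (2, 0, 10, 11);  λ_14+ρ ↦ (10, 9, 2, 5);  λ_15+ρ ↦ (3, 13, 0, 11);  λ_16+ρ ↦ (3, 13, 0, 11);  λ_17+ρ ↦ (6, 5, 2, 16);  λ_18+ρ ↦ (2, 0, 10, 11);  λ_19+ρ ↦ (10, 9, 2, 5);  λ_20+ρ ↦ (10, 9, 2, 5);  λ_21+ρ ↦ (3, 13, 0, 11);  λ_22+ρ ↦ (2, 0, 10, 11);  λ_23+ρ ↦ (6, 5, 2, 16);  λ_24+ρ ↦ (10, 9, 2, 5);  λ_25+ρ ↦ (3, 13, 0, 11);  λ_26+ρ ↦ (13, 7, 1, 4)

Linkage partition of the 26 weights (6 classes, p=29):

[[1, 9, 10, 11, 12], [2, 3, 5, 26], [4, 8, 17, 23], [6, 13, 18, 22], [7, 14, 19, 20, 24], [15, 16, 21, 25]]


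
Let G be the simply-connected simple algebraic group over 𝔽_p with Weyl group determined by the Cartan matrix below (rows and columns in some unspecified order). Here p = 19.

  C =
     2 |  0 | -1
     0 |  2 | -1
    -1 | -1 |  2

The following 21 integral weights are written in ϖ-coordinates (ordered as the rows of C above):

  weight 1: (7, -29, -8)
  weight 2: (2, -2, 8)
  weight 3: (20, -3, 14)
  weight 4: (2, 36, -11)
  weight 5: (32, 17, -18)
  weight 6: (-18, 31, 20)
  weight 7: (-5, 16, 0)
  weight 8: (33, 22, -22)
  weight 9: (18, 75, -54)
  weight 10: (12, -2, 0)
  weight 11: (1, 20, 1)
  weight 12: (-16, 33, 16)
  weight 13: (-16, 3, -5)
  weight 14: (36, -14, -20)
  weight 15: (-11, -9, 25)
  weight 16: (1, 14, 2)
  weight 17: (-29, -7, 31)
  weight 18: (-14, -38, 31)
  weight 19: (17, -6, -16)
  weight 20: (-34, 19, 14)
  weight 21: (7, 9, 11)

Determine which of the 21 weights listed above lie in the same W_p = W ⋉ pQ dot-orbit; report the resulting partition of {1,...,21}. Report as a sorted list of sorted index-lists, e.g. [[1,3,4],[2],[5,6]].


A_3 Cartan matrix, 3 simple roots permuted; ρ=(1,1,1).

λ_j+ρ reflected into Ā_19 (⟨·,θ^∨⟩≤19); 3-tuples as given:

  1: (3, 1, 8);  2: (3, 1, 8);  3: (2, 13, 2);  4: (3, 1, 8);  5: (1, 14, 3);  6: (2, 13, 2);  7: (1, 14, 3);  8: (2, 13, 2);  9: (4, 15, 0);  10: (13, 1, 0);  11: (2, 13, 2);  12: (2, 13, 2);  13: (4, 15, 0);  14: (13, 1, 0);  15: (3, 1, 8);  16: (1, 14, 3);  17: (6, 2, 7);  18: (13, 1, 0);  19: (1, 14, 3);  20: (1, 14, 3);  21: (3, 1, 8)

The 21 indices split into 6 linkage classes (same alcove rep ⇔ same W_19-dot-orbit):

[[1, 2, 4, 15, 21], [3, 6, 8, 11, 12], [5, 7, 16, 19, 20], [9, 13], [10, 14, 18], [17]]


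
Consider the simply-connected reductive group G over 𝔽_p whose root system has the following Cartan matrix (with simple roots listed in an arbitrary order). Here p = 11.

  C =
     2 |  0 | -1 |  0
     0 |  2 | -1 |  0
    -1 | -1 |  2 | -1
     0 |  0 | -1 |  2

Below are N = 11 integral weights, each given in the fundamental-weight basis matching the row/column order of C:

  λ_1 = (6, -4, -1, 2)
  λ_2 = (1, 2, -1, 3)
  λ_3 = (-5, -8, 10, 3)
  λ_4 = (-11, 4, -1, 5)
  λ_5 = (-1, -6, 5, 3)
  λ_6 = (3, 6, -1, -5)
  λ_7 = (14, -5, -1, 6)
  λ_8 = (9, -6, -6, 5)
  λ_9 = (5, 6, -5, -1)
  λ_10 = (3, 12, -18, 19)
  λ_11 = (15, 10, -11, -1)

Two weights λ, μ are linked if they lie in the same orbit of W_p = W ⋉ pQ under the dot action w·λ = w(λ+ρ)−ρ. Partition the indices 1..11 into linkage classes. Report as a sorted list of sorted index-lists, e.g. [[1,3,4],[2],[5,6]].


Type D_4, rank 4, |W|=192; reorder rows/cols to standard.

W_11-reps of the 11 weights in Ā_11 (same 4-coord order as C):

    λ_1+ρ ↦ (4, 0, 3, 0)
    λ_2+ρ ↦ (2, 3, 0, 4)
    λ_3+ρ ↦ (0, 3, 4, 0)
    λ_4+ρ ↦ (0, 5, 1, 4)
    λ_5+ρ ↦ (0, 5, 1, 4)
    λ_6+ρ ↦ (0, 3, 4, 0)
    λ_7+ρ ↦ (0, 3, 4, 0)
    λ_8+ρ ↦ (0, 5, 1, 4)
    λ_9+ρ ↦ (2, 3, 0, 4)
    λ_10+ρ ↦ (2, 3, 0, 4)
    λ_11+ρ ↦ (0, 5, 1, 4)

The 11 indices split into 4 linkage classes (same alcove rep ⇔ same W_11-dot-orbit):

[[1], [2, 9, 10], [3, 6, 7], [4, 5, 8, 11]]
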